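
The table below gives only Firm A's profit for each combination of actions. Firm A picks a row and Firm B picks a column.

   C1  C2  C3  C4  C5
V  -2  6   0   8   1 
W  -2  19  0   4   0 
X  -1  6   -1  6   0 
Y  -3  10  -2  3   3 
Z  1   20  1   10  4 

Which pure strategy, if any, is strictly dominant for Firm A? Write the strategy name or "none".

Z

Z vs V: C1: 1>-2, C2: 20>6, C3: 1>0, C4: 10>8, C5: 4>1.
Z vs W: C1: 1>-2, C2: 20>19, C3: 1>0, C4: 10>4, C5: 4>0.
Z vs X: C1: 1>-1, C2: 20>6, C3: 1>-1, C4: 10>6, C5: 4>0.
Z vs Y: C1: 1>-3, C2: 20>10, C3: 1>-2, C4: 10>3, C5: 4>3.
Z strictly beats every other strategy against every opponent action, so it is strictly dominant.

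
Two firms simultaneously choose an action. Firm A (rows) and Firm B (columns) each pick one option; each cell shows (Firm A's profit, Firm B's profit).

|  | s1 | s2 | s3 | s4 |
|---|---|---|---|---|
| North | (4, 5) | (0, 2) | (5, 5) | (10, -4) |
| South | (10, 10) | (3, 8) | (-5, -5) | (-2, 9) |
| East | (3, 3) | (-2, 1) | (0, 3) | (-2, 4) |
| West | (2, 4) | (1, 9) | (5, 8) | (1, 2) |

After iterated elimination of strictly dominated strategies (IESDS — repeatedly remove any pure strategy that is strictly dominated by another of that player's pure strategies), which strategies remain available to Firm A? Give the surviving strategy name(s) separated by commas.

North, South, West

Firm A's strategy East is strictly dominated by North (s1: 4>3, s2: 0>-2, s3: 5>0, s4: 10>-2) and is removed.
Column s4 is eliminated: s1 beats it against every remaining row (North: 5>-4, South: 10>9, West: 4>2).
Among the remaining strategies, none is strictly dominated by another pure strategy of the same player, so the elimination stops.
Surviving strategies — Firm A: {North, South, West}; Firm B: {s1, s2, s3}.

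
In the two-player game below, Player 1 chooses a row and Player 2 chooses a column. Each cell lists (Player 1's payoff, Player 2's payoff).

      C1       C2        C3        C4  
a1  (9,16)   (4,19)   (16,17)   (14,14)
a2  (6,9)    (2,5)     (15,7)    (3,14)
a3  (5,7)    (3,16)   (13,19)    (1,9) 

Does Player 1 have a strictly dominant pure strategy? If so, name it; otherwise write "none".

a1

a1 vs a2: C1: 9>6, C2: 4>2, C3: 16>15, C4: 14>3.
a1 vs a3: C1: 9>5, C2: 4>3, C3: 16>13, C4: 14>1.
a1 strictly beats every other strategy against every opponent action, so it is strictly dominant.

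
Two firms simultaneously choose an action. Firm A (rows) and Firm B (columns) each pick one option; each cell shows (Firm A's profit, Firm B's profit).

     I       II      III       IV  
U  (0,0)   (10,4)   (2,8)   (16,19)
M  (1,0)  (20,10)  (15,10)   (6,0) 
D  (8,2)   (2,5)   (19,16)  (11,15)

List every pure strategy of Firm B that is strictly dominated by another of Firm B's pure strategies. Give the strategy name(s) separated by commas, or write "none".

I: dominated, since II does at least as well everywhere (U: 4>0, M: 10>0, D: 5>2).
II: no other strategy beats it everywhere (I at U (4>0); III at M (10=10); IV at M (10>0)).
III: no other strategy beats it everywhere (I at U (8>0); II at U (8>4); IV at M (10>0)).
IV is not dominated — it holds its own against I at U (19>0); II at U (19>4); III at U (19>8).

I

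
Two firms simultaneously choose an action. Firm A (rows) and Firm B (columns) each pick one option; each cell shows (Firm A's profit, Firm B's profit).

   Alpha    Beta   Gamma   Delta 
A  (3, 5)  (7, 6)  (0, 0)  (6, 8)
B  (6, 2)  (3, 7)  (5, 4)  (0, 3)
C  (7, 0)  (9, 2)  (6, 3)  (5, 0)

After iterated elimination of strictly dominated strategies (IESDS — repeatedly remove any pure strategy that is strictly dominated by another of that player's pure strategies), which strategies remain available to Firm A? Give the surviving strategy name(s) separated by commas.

Firm A's strategy B is strictly dominated by C (Alpha: 7>6, Beta: 9>3, Gamma: 6>5, Delta: 5>0) and is removed.
Firm B's strategy Alpha is strictly dominated by Beta (A: 6>5, C: 2>0) and is removed.
Among the remaining strategies, none is strictly dominated by another pure strategy of the same player, so the elimination stops.
Surviving strategies — Firm A: {A, C}; Firm B: {Beta, Gamma, Delta}.

A, C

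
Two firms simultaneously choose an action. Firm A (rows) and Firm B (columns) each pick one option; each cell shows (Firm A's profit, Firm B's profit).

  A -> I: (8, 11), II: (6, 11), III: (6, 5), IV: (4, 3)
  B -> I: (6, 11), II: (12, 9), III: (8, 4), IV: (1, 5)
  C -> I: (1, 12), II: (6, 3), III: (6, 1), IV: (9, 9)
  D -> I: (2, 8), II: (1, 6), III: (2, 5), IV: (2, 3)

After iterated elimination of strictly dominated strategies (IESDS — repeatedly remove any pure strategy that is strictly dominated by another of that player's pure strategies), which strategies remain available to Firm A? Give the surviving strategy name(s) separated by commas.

A, B

Row D is eliminated: A beats it against every remaining column (I: 8>2, II: 6>1, III: 6>2, IV: 4>2).
For Firm B, I strictly dominates III on the remaining rows (A: 11>5, B: 11>4, C: 12>1); eliminate III.
Firm B's strategy IV is strictly dominated by I (A: 11>3, B: 11>5, C: 12>9) and is removed.
Firm A's strategy C is strictly dominated by B (I: 6>1, II: 12>6) and is removed.
Among the remaining strategies, none is strictly dominated by another pure strategy of the same player, so the elimination stops.
Surviving strategies — Firm A: {A, B}; Firm B: {I, II}.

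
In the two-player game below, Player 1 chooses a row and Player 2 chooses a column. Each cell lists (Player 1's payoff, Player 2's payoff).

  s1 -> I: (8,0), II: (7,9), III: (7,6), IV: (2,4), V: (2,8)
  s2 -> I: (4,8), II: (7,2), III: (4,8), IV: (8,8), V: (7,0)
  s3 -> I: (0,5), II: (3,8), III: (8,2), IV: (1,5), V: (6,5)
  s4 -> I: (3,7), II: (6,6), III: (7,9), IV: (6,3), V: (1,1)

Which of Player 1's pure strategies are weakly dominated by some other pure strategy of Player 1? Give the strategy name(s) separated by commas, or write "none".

s1: no other strategy beats it everywhere (s2 at I (8>4); s3 at I (8>0); s4 at I (8>3)).
s2 is not dominated — it holds its own against s1 at IV (8>2); s3 at I (4>0); s4 at I (4>3).
s3 is not dominated — it holds its own against s1 at III (8>7); s2 at III (8>4); s4 at III (8>7).
Nothing dominates s4: s1 at IV (6>2); s2 at III (7>4); s3 at I (3>0).

none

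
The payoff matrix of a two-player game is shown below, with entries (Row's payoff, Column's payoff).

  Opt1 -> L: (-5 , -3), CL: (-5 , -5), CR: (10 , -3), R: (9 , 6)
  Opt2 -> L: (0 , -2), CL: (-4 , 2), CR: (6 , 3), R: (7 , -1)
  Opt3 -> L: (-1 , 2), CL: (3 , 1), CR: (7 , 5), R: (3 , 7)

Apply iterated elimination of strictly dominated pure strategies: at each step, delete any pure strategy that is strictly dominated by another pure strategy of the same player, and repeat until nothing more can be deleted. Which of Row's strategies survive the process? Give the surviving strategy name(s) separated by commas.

Opt1

For Column, R strictly dominates L on the remaining rows (Opt1: 6>-3, Opt2: -1>-2, Opt3: 7>2); eliminate L.
Column's strategy CL is strictly dominated by CR (Opt1: -3>-5, Opt2: 3>2, Opt3: 5>1) and is removed.
For Row, Opt1 strictly dominates Opt2 on the remaining columns (CR: 10>6, R: 9>7); eliminate Opt2.
Row's strategy Opt3 is strictly dominated by Opt1 (CR: 10>7, R: 9>3) and is removed.
Column CR is eliminated: R beats it against every remaining row (Opt1: 6>-3).
Among the remaining strategies, none is strictly dominated by another pure strategy of the same player, so the elimination stops.
Surviving strategies — Row: {Opt1}; Column: {R}.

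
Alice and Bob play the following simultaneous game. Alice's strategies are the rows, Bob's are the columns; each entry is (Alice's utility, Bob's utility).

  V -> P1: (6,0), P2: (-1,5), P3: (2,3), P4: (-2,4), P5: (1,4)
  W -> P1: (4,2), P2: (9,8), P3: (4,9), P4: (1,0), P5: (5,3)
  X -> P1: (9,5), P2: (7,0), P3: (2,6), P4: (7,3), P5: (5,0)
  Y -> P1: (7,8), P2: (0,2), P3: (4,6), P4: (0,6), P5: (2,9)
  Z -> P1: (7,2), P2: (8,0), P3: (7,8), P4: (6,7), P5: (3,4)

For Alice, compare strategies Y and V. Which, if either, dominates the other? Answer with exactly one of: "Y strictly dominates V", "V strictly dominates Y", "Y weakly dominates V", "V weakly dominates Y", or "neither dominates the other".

Y strictly dominates V

Compare Y to V across each opponent action: P1: 7>6, P2: 0>-1, P3: 4>2, P4: 0>-2, P5: 2>1.
Every comparison favours Y, so Y strictly dominates V.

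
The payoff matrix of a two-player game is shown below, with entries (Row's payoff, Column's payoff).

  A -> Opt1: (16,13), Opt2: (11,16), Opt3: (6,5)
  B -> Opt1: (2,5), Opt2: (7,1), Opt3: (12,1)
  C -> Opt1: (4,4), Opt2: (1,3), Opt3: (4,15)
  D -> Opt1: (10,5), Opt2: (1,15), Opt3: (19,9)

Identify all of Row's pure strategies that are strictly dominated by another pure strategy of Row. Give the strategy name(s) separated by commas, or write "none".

C

Nothing dominates A: B at Opt1 (16>2); C at Opt1 (16>4); D at Opt1 (16>10).
B: no other strategy beats it everywhere (A at Opt3 (12>6); C at Opt2 (7>1); D at Opt2 (7>1)).
C: dominated, since A does at least as well everywhere (Opt1: 16>4, Opt2: 11>1, Opt3: 6>4).
D: no other strategy beats it everywhere (A at Opt3 (19>6); B at Opt1 (10>2); C at Opt1 (10>4)).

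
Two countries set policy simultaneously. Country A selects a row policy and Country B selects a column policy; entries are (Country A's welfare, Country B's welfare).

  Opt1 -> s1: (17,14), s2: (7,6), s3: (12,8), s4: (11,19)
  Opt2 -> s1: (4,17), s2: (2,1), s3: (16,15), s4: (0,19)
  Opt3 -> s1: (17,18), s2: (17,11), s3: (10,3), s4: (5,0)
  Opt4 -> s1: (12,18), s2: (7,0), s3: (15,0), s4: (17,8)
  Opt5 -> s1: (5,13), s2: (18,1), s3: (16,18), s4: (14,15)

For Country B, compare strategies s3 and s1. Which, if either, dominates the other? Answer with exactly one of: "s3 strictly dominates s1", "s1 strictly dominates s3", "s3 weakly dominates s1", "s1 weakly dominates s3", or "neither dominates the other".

neither dominates the other

Compare s3 to s1 across each choice by Country A: Opt1: 8<14, Opt2: 15<17, Opt3: 3<18, Opt4: 0<18, Opt5: 18>13.
s3 does better at Opt5 but worse at Opt1, Opt2, Opt3, Opt4; neither strategy dominates the other.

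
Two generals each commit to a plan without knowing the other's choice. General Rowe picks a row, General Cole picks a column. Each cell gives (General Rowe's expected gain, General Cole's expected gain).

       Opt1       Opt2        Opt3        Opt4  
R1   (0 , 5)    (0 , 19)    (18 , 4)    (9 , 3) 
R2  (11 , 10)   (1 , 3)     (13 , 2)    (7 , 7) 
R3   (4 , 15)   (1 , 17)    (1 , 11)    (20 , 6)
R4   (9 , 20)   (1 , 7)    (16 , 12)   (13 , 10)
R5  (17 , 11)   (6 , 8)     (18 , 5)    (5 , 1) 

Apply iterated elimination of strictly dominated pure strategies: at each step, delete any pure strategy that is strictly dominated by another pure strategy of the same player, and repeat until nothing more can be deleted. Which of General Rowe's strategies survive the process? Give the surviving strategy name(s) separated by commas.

R5

Column Opt3 is eliminated: Opt1 beats it against every remaining row (R1: 5>4, R2: 10>2, R3: 15>11, R4: 20>12, R5: 11>5).
For General Rowe, R3 strictly dominates R1 on the remaining columns (Opt1: 4>0, Opt2: 1>0, Opt4: 20>9); eliminate R1.
For General Cole, Opt1 strictly dominates Opt4 on the remaining rows (R2: 10>7, R3: 15>6, R4: 20>10, R5: 11>1); eliminate Opt4.
For General Rowe, R5 strictly dominates R2 on the remaining columns (Opt1: 17>11, Opt2: 6>1); eliminate R2.
For General Rowe, R5 strictly dominates R3 on the remaining columns (Opt1: 17>4, Opt2: 6>1); eliminate R3.
Row R4 is eliminated: R5 beats it against every remaining column (Opt1: 17>9, Opt2: 6>1).
For General Cole, Opt1 strictly dominates Opt2 on the remaining rows (R5: 11>8); eliminate Opt2.
Among the remaining strategies, none is strictly dominated by another pure strategy of the same player, so the elimination stops.
Surviving strategies — General Rowe: {R5}; General Cole: {Opt1}.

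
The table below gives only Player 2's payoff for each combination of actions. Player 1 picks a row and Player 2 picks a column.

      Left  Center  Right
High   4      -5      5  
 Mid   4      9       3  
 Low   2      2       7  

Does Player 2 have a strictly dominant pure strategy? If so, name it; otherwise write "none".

Left fails to dominate Center at Mid (4<9).
Center fails to dominate Left at High (-5<4).
Right fails to dominate Left at Mid (3<4).
No single strategy dominates all the others.

none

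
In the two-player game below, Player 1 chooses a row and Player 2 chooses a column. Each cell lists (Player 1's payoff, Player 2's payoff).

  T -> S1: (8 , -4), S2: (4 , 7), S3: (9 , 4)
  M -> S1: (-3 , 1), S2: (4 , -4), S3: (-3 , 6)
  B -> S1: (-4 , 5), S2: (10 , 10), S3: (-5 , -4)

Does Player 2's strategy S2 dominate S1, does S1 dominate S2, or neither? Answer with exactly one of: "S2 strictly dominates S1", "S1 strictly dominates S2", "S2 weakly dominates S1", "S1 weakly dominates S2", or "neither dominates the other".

S2's payoffs vs S1's, by Player 1's action — T: 7>-4, M: -4<1, B: 10>5.
S2 does better at T, B but worse at M; neither strategy dominates the other.

neither dominates the other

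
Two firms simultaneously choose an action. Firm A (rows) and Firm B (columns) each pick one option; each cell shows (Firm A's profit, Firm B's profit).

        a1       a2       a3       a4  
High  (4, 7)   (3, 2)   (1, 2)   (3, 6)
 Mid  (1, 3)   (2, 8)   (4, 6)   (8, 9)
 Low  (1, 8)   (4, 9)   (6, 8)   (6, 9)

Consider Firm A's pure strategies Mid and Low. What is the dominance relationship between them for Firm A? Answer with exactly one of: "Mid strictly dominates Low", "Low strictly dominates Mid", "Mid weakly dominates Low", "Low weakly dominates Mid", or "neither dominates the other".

neither dominates the other

Mid's payoffs vs Low's, by Firm B's action — a1: 1=1, a2: 2<4, a3: 4<6, a4: 8>6.
Mid does better at a4 but worse at a2, a3; neither strategy dominates the other.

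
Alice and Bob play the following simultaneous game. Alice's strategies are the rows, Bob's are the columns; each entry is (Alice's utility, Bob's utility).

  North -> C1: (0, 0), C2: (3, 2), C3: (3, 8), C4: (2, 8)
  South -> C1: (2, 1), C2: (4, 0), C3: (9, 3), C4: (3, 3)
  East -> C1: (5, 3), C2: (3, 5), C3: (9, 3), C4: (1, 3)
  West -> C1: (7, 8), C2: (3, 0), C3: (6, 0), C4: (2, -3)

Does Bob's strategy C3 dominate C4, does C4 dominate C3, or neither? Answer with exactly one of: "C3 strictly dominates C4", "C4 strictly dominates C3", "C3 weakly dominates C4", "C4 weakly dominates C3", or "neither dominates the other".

C3 weakly dominates C4

Compare C3 to C4 across each choice by Alice: North: 8=8, South: 3=3, East: 3=3, West: 0>-3.
C3 is at least as good everywhere and strictly better somewhere (tied only at North, South, East), so C3 weakly but not strictly dominates C4.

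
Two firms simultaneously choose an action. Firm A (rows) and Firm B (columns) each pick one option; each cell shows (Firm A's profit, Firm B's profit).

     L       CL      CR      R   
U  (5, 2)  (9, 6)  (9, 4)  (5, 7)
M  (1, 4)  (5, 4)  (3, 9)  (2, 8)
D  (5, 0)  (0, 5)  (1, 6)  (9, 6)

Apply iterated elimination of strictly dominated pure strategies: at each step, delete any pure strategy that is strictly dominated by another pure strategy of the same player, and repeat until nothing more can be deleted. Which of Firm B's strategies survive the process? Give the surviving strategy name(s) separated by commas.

For Firm A, U strictly dominates M on the remaining columns (L: 5>1, CL: 9>5, CR: 9>3, R: 5>2); eliminate M.
Column L is eliminated: CL beats it against every remaining row (U: 6>2, D: 5>0).
For Firm B, R strictly dominates CL on the remaining rows (U: 7>6, D: 6>5); eliminate CL.
Among the remaining strategies, none is strictly dominated by another pure strategy of the same player, so the elimination stops.
Surviving strategies — Firm A: {U, D}; Firm B: {CR, R}.

CR, R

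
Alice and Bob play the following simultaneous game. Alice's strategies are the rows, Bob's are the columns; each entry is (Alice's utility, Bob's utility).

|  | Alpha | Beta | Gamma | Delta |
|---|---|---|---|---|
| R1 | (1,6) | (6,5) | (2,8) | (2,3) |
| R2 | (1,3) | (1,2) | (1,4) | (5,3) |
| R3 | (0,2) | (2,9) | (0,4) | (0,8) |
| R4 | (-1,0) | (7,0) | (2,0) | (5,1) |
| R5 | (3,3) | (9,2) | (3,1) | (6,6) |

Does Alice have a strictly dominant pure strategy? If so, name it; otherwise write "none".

R5 vs R1: Alpha: 3>1, Beta: 9>6, Gamma: 3>2, Delta: 6>2.
R5 vs R2: Alpha: 3>1, Beta: 9>1, Gamma: 3>1, Delta: 6>5.
R5 vs R3: Alpha: 3>0, Beta: 9>2, Gamma: 3>0, Delta: 6>0.
R5 vs R4: Alpha: 3>-1, Beta: 9>7, Gamma: 3>2, Delta: 6>5.
R5 strictly beats every other strategy against every opponent action, so it is strictly dominant.

R5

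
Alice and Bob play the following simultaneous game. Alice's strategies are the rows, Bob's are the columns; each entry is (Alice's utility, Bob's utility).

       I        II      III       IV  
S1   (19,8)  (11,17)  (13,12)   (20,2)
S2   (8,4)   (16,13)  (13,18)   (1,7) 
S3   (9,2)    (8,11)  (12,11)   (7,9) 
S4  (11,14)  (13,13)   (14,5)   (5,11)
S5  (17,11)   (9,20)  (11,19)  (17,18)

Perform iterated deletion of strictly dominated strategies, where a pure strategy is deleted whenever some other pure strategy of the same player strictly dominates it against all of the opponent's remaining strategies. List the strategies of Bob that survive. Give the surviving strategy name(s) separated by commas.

Row S3 is eliminated: S1 beats it against every remaining column (I: 19>9, II: 11>8, III: 13>12, IV: 20>7).
For Alice, S1 strictly dominates S5 on the remaining columns (I: 19>17, II: 11>9, III: 13>11, IV: 20>17); eliminate S5.
Column IV is eliminated: II beats it against every remaining row (S1: 17>2, S2: 13>7, S4: 13>11).
Among the remaining strategies, none is strictly dominated by another pure strategy of the same player, so the elimination stops.
Surviving strategies — Alice: {S1, S2, S4}; Bob: {I, II, III}.

I, II, III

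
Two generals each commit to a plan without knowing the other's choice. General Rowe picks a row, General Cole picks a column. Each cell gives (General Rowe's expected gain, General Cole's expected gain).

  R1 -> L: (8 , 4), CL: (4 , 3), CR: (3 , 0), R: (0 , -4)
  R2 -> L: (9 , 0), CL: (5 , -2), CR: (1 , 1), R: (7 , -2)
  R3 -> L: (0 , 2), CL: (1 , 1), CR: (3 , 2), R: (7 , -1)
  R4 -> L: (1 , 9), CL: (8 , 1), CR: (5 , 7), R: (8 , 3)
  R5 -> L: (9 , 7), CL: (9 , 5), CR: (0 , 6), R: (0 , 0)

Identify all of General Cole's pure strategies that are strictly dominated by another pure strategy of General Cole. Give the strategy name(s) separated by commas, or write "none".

CL, R

L: no other strategy beats it everywhere (CL at R1 (4>3); CR at R1 (4>0); R at R1 (4>-4)).
CL is strictly dominated by L (R1: 4>3, R2: 0>-2, R3: 2>1, R4: 9>1, R5: 7>5).
CR: no other strategy beats it everywhere (L at R2 (1>0); CL at R2 (1>-2); R at R1 (0>-4)).
R is strictly dominated by L (R1: 4>-4, R2: 0>-2, R3: 2>-1, R4: 9>3, R5: 7>0).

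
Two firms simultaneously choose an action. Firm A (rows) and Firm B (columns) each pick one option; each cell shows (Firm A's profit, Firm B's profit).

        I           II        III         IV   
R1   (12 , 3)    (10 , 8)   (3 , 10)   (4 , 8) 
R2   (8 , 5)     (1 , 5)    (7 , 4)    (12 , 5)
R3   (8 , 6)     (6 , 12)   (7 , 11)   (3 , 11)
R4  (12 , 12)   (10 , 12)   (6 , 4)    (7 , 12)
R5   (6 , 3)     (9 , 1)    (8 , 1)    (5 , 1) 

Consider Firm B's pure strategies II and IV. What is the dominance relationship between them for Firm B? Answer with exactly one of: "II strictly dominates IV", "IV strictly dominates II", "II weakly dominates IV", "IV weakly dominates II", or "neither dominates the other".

II weakly dominates IV

II's payoffs vs IV's, by Firm A's action — R1: 8=8, R2: 5=5, R3: 12>11, R4: 12=12, R5: 1=1.
II is at least as good everywhere and strictly better somewhere (tied only at R1, R2, R4, R5), so II weakly but not strictly dominates IV.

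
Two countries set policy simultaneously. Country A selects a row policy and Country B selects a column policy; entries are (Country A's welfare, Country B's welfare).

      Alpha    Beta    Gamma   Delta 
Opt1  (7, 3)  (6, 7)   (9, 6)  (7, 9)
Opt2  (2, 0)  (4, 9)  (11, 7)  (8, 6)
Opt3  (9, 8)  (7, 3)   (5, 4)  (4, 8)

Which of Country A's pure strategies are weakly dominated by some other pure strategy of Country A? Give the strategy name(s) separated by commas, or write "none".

Opt1 is not dominated — it holds its own against Opt2 at Alpha (7>2); Opt3 at Gamma (9>5).
Opt2 is not dominated — it holds its own against Opt1 at Gamma (11>9); Opt3 at Gamma (11>5).
Opt3: no other strategy beats it everywhere (Opt1 at Alpha (9>7); Opt2 at Alpha (9>2)).

none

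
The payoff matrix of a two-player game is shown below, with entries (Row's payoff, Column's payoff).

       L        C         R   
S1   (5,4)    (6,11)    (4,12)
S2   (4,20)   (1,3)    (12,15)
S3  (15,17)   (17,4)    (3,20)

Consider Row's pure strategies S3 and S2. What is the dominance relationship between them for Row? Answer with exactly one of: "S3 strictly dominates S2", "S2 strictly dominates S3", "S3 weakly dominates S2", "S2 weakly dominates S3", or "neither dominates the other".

S3's payoffs vs S2's, by Column's action — L: 15>4, C: 17>1, R: 3<12.
S3 does better at L, C but worse at R; neither strategy dominates the other.

neither dominates the other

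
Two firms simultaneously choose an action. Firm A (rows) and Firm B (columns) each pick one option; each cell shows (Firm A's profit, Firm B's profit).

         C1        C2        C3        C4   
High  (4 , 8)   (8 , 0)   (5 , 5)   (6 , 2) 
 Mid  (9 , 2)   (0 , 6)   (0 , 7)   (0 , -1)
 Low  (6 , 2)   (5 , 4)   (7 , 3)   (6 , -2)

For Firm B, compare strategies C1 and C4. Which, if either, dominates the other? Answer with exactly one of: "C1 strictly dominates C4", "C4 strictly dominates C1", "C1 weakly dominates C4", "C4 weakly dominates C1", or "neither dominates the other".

Compare C1 to C4 across each opponent action: High: 8>2, Mid: 2>-1, Low: 2>-2.
Every comparison favours C1, so C1 strictly dominates C4.

C1 strictly dominates C4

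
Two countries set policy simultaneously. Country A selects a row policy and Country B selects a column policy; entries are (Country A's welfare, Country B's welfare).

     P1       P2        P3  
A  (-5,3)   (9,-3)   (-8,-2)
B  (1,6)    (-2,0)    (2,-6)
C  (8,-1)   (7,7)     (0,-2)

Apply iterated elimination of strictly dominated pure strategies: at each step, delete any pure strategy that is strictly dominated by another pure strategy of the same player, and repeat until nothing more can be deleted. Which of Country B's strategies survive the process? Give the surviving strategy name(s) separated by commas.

P1, P2

Column P3 is eliminated: P1 beats it against every remaining row (A: 3>-2, B: 6>-6, C: -1>-2).
For Country A, C strictly dominates B on the remaining columns (P1: 8>1, P2: 7>-2); eliminate B.
Among the remaining strategies, none is strictly dominated by another pure strategy of the same player, so the elimination stops.
Surviving strategies — Country A: {A, C}; Country B: {P1, P2}.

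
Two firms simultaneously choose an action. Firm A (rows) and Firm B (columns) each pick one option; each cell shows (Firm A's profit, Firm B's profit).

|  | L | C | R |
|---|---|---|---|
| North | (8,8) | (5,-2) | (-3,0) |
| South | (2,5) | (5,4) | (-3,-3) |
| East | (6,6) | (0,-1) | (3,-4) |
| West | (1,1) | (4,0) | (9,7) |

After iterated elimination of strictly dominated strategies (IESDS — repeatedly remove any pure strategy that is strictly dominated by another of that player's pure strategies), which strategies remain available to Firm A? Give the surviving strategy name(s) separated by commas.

Column C is eliminated: L beats it against every remaining row (North: 8>-2, South: 5>4, East: 6>-1, West: 1>0).
Row South is eliminated: East beats it against every remaining column (L: 6>2, R: 3>-3).
Among the remaining strategies, none is strictly dominated by another pure strategy of the same player, so the elimination stops.
Surviving strategies — Firm A: {North, East, West}; Firm B: {L, R}.

North, East, West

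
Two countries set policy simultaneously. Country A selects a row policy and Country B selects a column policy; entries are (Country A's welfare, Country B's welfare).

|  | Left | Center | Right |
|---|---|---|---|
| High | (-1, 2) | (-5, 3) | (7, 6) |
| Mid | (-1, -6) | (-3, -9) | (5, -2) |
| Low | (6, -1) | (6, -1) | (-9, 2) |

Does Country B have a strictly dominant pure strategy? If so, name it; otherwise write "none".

Right

Right vs Left: High: 6>2, Mid: -2>-6, Low: 2>-1.
Right vs Center: High: 6>3, Mid: -2>-9, Low: 2>-1.
Right strictly beats every other strategy against every opponent action, so it is strictly dominant.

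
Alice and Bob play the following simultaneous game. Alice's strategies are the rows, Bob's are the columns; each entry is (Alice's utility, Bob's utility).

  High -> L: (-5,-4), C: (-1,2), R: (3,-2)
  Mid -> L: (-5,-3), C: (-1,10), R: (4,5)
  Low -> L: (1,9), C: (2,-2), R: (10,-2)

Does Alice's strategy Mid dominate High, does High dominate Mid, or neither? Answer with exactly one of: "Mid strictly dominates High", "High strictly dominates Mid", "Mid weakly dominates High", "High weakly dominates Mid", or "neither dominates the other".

Mid's payoffs vs High's, by Bob's action — L: -5=-5, C: -1=-1, R: 4>3.
Mid is at least as good everywhere and strictly better somewhere (tied only at L, C), so Mid weakly but not strictly dominates High.

Mid weakly dominates High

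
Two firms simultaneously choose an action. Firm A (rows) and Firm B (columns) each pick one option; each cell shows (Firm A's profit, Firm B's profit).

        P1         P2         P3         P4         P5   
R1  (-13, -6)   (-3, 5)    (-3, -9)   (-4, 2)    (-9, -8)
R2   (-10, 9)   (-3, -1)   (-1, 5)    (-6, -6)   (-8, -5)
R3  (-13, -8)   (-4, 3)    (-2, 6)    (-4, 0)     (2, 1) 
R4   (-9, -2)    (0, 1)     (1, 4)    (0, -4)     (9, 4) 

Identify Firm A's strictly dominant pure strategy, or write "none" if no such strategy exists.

R4 vs R1: P1: -9>-13, P2: 0>-3, P3: 1>-3, P4: 0>-4, P5: 9>-9.
R4 vs R2: P1: -9>-10, P2: 0>-3, P3: 1>-1, P4: 0>-6, P5: 9>-8.
R4 vs R3: P1: -9>-13, P2: 0>-4, P3: 1>-2, P4: 0>-4, P5: 9>2.
R4 strictly beats every other strategy against every opponent action, so it is strictly dominant.

R4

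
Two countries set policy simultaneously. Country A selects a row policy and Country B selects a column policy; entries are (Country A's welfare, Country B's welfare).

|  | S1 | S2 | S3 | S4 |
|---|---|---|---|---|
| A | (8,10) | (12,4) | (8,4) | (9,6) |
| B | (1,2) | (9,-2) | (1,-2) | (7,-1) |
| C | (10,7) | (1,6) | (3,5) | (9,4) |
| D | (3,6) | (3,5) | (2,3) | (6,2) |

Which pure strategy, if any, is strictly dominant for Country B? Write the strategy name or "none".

S1

S1 vs S2: A: 10>4, B: 2>-2, C: 7>6, D: 6>5.
S1 vs S3: A: 10>4, B: 2>-2, C: 7>5, D: 6>3.
S1 vs S4: A: 10>6, B: 2>-1, C: 7>4, D: 6>2.
S1 strictly beats every other strategy against every opponent action, so it is strictly dominant.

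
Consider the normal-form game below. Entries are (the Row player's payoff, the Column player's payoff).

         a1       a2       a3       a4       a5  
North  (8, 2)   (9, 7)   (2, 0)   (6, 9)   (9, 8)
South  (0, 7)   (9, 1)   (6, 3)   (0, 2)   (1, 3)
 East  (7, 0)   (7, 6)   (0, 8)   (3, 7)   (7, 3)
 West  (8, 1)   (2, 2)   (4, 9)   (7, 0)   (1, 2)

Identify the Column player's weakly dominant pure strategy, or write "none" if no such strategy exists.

none

a1 fails to dominate a2 at North (2<7).
a2 fails to dominate a1 at South (1<7).
a3 fails to dominate a1 at North (0<2).
a4 fails to dominate a1 at South (2<7).
a5 fails to dominate a1 at South (3<7).
No single strategy dominates all the others.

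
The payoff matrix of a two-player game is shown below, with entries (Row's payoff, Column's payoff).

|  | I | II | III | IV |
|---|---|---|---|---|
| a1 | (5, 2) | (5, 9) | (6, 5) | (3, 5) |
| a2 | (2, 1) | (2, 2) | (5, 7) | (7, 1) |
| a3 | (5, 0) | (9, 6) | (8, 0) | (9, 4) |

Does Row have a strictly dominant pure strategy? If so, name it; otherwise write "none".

none

a1 fails to dominate a2 at IV (3<7).
a2 fails to dominate a1 at I (2<5).
a3 fails to dominate a1 at I (5=5).
No single strategy dominates all the others.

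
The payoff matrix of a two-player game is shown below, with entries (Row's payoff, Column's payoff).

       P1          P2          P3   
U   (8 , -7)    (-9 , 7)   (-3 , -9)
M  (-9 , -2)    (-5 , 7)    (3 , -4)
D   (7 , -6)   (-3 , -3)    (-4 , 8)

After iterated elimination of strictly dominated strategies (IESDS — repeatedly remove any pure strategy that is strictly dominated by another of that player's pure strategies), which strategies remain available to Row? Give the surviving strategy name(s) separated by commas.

Column P1 is eliminated: P2 beats it against every remaining row (U: 7>-7, M: 7>-2, D: -3>-6).
Row U is eliminated: M beats it against every remaining column (P2: -5>-9, P3: 3>-3).
Among the remaining strategies, none is strictly dominated by another pure strategy of the same player, so the elimination stops.
Surviving strategies — Row: {M, D}; Column: {P2, P3}.

M, D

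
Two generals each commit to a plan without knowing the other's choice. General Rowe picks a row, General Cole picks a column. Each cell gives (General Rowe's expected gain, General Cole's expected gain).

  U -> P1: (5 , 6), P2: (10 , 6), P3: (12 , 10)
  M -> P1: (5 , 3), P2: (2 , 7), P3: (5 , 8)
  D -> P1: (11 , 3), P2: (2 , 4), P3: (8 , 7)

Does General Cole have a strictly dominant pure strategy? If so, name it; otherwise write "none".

P3

P3 vs P1: U: 10>6, M: 8>3, D: 7>3.
P3 vs P2: U: 10>6, M: 8>7, D: 7>4.
P3 strictly beats every other strategy against every opponent action, so it is strictly dominant.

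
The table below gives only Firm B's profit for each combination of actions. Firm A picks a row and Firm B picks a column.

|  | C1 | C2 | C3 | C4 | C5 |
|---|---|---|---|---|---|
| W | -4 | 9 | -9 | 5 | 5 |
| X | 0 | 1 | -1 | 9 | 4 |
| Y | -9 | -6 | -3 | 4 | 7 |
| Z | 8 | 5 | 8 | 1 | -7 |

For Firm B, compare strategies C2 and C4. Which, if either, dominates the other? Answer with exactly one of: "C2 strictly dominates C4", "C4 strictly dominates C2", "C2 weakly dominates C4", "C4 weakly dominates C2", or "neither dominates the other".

neither dominates the other

C2's payoffs vs C4's, by Firm A's action — W: 9>5, X: 1<9, Y: -6<4, Z: 5>1.
C2 does better at W, Z but worse at X, Y; neither strategy dominates the other.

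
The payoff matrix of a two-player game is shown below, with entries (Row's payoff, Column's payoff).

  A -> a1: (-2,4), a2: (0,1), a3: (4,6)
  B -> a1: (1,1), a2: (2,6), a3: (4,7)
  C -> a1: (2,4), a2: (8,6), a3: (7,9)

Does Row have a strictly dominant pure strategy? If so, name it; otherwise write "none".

C

C vs A: a1: 2>-2, a2: 8>0, a3: 7>4.
C vs B: a1: 2>1, a2: 8>2, a3: 7>4.
C strictly beats every other strategy against every opponent action, so it is strictly dominant.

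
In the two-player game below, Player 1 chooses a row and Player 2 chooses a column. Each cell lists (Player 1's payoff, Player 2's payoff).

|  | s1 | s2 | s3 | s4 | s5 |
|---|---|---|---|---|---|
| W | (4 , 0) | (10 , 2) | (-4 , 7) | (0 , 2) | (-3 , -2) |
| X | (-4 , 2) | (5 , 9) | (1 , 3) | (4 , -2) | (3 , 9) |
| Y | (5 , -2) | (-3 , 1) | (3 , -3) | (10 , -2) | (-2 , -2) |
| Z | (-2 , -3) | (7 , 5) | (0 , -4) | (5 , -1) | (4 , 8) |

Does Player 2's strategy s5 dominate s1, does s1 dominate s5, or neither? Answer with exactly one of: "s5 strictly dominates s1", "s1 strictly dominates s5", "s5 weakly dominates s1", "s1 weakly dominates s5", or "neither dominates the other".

neither dominates the other

Compare s5 to s1 across every action of Player 1: W: -2<0, X: 9>2, Y: -2=-2, Z: 8>-3.
s5 does better at X, Z but worse at W; neither strategy dominates the other.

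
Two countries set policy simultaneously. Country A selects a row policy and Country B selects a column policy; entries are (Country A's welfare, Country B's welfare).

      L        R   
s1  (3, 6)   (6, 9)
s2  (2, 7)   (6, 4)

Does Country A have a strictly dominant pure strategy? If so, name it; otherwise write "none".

s1 fails to dominate s2 at R (6=6).
s2 fails to dominate s1 at L (2<3).
No single strategy dominates all the others.

none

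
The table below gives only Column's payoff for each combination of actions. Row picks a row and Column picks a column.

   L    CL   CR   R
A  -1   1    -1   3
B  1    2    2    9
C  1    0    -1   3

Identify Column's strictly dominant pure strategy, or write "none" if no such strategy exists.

R

R vs L: A: 3>-1, B: 9>1, C: 3>1.
R vs CL: A: 3>1, B: 9>2, C: 3>0.
R vs CR: A: 3>-1, B: 9>2, C: 3>-1.
R strictly beats every other strategy against every opponent action, so it is strictly dominant.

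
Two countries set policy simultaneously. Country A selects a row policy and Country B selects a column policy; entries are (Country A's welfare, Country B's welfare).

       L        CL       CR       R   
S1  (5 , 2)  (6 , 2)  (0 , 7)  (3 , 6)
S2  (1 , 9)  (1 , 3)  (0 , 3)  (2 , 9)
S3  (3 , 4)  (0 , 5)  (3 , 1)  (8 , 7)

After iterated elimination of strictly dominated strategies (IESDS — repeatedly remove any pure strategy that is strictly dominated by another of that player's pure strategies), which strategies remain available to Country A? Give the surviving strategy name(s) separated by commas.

S3

Country B's strategy CL is strictly dominated by R (S1: 6>2, S2: 9>3, S3: 7>5) and is removed.
Country A's strategy S2 is strictly dominated by S3 (L: 3>1, CR: 3>0, R: 8>2) and is removed.
Column L is eliminated: R beats it against every remaining row (S1: 6>2, S3: 7>4).
Row S1 is eliminated: S3 beats it against every remaining column (CR: 3>0, R: 8>3).
Column CR is eliminated: R beats it against every remaining row (S3: 7>1).
Among the remaining strategies, none is strictly dominated by another pure strategy of the same player, so the elimination stops.
Surviving strategies — Country A: {S3}; Country B: {R}.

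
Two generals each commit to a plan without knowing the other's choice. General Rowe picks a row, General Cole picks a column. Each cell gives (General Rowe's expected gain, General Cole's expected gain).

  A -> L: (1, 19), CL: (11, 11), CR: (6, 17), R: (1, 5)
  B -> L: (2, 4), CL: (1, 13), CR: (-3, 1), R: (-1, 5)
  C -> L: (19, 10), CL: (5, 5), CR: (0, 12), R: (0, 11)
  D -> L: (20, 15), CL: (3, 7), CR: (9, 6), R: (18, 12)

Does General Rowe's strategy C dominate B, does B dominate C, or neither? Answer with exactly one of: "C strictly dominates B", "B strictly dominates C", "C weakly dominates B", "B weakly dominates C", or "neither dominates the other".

C strictly dominates B

C's payoffs vs B's, by General Cole's action — L: 19>2, CL: 5>1, CR: 0>-3, R: 0>-1.
C gives a strictly higher payoff against each choice by General Cole, so C strictly dominates B.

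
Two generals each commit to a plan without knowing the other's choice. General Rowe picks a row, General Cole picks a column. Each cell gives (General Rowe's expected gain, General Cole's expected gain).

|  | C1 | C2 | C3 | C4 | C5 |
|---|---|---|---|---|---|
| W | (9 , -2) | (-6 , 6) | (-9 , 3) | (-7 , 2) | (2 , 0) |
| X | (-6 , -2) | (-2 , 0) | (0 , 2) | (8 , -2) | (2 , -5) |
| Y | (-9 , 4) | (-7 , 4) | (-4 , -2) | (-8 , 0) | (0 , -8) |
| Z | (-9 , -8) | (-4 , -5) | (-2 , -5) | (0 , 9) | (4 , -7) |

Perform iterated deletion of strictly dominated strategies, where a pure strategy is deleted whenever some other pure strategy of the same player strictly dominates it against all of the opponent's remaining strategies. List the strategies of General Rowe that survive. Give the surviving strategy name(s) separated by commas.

General Rowe's strategy Y is strictly dominated by X (C1: -6>-9, C2: -2>-7, C3: 0>-4, C4: 8>-8, C5: 2>0) and is removed.
General Cole's strategy C1 is strictly dominated by C2 (W: 6>-2, X: 0>-2, Z: -5>-8) and is removed.
Row W is eliminated: Z beats it against every remaining column (C2: -4>-6, C3: -2>-9, C4: 0>-7, C5: 4>2).
General Cole's strategy C5 is strictly dominated by C2 (X: 0>-5, Z: -5>-7) and is removed.
General Rowe's strategy Z is strictly dominated by X (C2: -2>-4, C3: 0>-2, C4: 8>0) and is removed.
For General Cole, C3 strictly dominates C2 on the remaining rows (X: 2>0); eliminate C2.
Column C4 is eliminated: C3 beats it against every remaining row (X: 2>-2).
Among the remaining strategies, none is strictly dominated by another pure strategy of the same player, so the elimination stops.
Surviving strategies — General Rowe: {X}; General Cole: {C3}.

X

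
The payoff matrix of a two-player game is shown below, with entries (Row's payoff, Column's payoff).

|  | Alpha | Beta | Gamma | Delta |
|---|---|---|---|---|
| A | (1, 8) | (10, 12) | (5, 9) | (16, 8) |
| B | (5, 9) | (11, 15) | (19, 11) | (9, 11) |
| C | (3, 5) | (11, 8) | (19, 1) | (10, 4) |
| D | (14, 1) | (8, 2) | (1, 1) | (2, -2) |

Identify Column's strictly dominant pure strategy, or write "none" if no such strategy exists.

Beta

Beta vs Alpha: A: 12>8, B: 15>9, C: 8>5, D: 2>1.
Beta vs Gamma: A: 12>9, B: 15>11, C: 8>1, D: 2>1.
Beta vs Delta: A: 12>8, B: 15>11, C: 8>4, D: 2>-2.
Beta strictly beats every other strategy against every opponent action, so it is strictly dominant.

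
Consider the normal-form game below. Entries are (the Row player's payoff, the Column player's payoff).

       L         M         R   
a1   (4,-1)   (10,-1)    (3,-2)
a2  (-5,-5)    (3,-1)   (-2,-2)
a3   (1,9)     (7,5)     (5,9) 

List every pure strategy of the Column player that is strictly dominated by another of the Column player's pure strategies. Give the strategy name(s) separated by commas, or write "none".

Nothing dominates L: M at a1 (-1=-1); R at a1 (-1>-2).
M is not dominated — it holds its own against L at a1 (-1=-1); R at a1 (-1>-2).
R is not dominated — it holds its own against L at a2 (-2>-5); M at a3 (9>5).

none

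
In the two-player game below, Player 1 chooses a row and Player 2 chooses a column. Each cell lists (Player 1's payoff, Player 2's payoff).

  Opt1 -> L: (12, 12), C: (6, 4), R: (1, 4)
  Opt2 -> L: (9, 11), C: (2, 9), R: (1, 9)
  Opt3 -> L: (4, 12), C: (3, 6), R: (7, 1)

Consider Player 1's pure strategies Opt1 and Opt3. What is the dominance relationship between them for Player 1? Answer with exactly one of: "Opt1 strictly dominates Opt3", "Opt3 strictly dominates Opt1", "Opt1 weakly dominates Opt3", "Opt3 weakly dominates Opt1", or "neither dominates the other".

neither dominates the other

Opt1's payoffs vs Opt3's, by Player 2's action — L: 12>4, C: 6>3, R: 1<7.
Opt1 does better at L, C but worse at R; neither strategy dominates the other.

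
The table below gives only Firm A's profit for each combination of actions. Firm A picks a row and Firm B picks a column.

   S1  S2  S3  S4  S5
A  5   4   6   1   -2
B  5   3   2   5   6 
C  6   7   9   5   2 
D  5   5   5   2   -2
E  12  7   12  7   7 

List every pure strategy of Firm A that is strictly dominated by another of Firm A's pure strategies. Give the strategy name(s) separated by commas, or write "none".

A, B, D

A is strictly dominated by C (S1: 6>5, S2: 7>4, S3: 9>6, S4: 5>1, S5: 2>-2).
B is strictly dominated by E (S1: 12>5, S2: 7>3, S3: 12>2, S4: 7>5, S5: 7>6).
C is not dominated — it holds its own against A at S1 (6>5); B at S1 (6>5); D at S1 (6>5); E at S2 (7=7).
C strictly dominates D — S1: 6>5, S2: 7>5, S3: 9>5, S4: 5>2, S5: 2>-2.
Nothing dominates E: A at S1 (12>5); B at S1 (12>5); C at S1 (12>6); D at S1 (12>5).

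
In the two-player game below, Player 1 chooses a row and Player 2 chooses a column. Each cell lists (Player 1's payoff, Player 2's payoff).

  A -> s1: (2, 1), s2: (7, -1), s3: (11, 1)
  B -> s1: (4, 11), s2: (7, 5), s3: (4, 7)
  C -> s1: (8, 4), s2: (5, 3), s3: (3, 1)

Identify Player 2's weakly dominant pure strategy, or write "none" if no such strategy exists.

s1

s1 vs s2: A: 1>-1, B: 11>5, C: 4>3.
s1 vs s3: A: 1=1, B: 11>7, C: 4>1.
s1 is at least as good as every other strategy against every opponent action, so it is weakly dominant.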